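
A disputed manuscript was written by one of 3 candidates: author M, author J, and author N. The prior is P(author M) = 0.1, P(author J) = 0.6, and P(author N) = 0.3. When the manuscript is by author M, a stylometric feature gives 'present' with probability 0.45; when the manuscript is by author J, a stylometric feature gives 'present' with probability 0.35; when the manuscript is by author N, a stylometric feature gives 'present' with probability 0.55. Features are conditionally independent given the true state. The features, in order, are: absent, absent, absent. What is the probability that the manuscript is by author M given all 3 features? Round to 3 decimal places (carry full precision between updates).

0.080

Apply Bayes' rule sequentially, carrying P(author M) forward.
After 'absent': normaliser = 0.55·0.1000 + 0.65·0.6000 + 0.45·0.3000; P(author M) ≈ 0.0948, P(author J) ≈ 0.6724, P(author N) ≈ 0.2328
After 'absent': normaliser = 0.55·0.0948 + 0.65·0.6724 + 0.45·0.2328; P(author M) ≈ 0.0878, P(author J) ≈ 0.7358, P(author N) ≈ 0.1763
After 'absent': normaliser = 0.55·0.0878 + 0.65·0.7358 + 0.45·0.1763; P(author M) ≈ 0.0797, P(author J) ≈ 0.7893, P(author N) ≈ 0.1310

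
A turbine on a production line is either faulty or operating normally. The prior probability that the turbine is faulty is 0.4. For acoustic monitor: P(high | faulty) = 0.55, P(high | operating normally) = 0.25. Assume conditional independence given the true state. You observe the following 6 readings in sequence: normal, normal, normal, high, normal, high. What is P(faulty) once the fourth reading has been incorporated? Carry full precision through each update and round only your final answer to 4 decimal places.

Each posterior becomes the prior for the next update.
After 'normal': P(faulty) = 0.45·0.4000 / (0.45·0.4000 + 0.75·0.6000) ≈ 0.2857
After 'normal': P(faulty) = 0.45·0.2857 / (0.45·0.2857 + 0.75·0.7143) ≈ 0.1935
After 'normal': P(faulty) = 0.45·0.1935 / (0.45·0.1935 + 0.75·0.8065) ≈ 0.1259
After 'high': P(faulty) = 0.55·0.1259 / (0.55·0.1259 + 0.25·0.8741) ≈ 0.2406

0.2406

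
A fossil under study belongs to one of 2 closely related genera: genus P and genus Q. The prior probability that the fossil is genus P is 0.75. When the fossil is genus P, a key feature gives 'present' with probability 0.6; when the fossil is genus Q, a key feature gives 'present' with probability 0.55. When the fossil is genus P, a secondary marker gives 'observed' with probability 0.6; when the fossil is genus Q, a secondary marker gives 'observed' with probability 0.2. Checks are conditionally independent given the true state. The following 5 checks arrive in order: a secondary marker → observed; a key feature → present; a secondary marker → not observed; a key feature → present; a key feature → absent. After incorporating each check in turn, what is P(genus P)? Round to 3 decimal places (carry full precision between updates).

0.826

After a secondary marker='observed': P(genus P) = 0.6·0.7500 / (0.6·0.7500 + 0.2·0.2500) ≈ 0.9000
After a key feature='present': P(genus P) = 0.6·0.9000 / (0.6·0.9000 + 0.55·0.1000) ≈ 0.9076
After a secondary marker='not observed': P(genus P) = 0.4·0.9076 / (0.4·0.9076 + 0.8·0.0924) ≈ 0.8308
After a key feature='present': P(genus P) = 0.6·0.8308 / (0.6·0.8308 + 0.55·0.1692) ≈ 0.8427
After a key feature='absent': P(genus P) = 0.4·0.8427 / (0.4·0.8427 + 0.45·0.1573) ≈ 0.8264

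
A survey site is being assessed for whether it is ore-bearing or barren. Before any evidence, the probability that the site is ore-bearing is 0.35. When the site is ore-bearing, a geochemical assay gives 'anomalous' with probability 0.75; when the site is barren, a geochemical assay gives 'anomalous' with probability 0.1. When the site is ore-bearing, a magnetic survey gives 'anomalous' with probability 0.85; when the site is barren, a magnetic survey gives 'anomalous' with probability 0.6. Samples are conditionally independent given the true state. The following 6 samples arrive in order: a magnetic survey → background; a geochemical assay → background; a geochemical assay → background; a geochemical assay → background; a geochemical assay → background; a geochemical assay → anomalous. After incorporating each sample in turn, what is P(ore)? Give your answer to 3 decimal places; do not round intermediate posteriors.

Apply Bayes' rule sequentially, carrying P(ore) forward.
After a magnetic survey='background': P(ore) = 0.15·0.3500 / (0.15·0.3500 + 0.4·0.6500) ≈ 0.1680
After a geochemical assay='background': P(ore) = 0.25·0.1680 / (0.25·0.1680 + 0.9·0.8320) ≈ 0.0531
After a geochemical assay='background': P(ore) = 0.25·0.0531 / (0.25·0.0531 + 0.9·0.9469) ≈ 0.0153
After a geochemical assay='background': P(ore) = 0.25·0.0153 / (0.25·0.0153 + 0.9·0.9847) ≈ 0.0043
After a geochemical assay='background': P(ore) = 0.25·0.0043 / (0.25·0.0043 + 0.9·0.9957) ≈ 0.0012
After a geochemical assay='anomalous': P(ore) = 0.75·0.0012 / (0.75·0.0012 + 0.1·0.9988) ≈ 0.0089

0.009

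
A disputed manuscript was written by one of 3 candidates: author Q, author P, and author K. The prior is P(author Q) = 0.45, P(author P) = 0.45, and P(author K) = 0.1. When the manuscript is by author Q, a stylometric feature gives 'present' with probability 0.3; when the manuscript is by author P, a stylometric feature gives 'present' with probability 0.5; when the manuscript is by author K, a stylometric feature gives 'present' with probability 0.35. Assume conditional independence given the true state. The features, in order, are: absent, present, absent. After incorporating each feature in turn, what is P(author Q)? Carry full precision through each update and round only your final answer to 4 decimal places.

Each posterior becomes the prior for the next update.
After 'absent': normaliser = 0.7·0.4500 + 0.5·0.4500 + 0.65·0.1000; P(author Q) ≈ 0.5207, P(author P) ≈ 0.3719, P(author K) ≈ 0.1074
After 'present': normaliser = 0.3·0.5207 + 0.5·0.3719 + 0.35·0.1074; P(author Q) ≈ 0.4113, P(author P) ≈ 0.4897, P(author K) ≈ 0.0990
After 'absent': normaliser = 0.7·0.4113 + 0.5·0.4897 + 0.65·0.0990; P(author Q) ≈ 0.4822, P(author P) ≈ 0.4100, P(author K) ≈ 0.1078

0.4822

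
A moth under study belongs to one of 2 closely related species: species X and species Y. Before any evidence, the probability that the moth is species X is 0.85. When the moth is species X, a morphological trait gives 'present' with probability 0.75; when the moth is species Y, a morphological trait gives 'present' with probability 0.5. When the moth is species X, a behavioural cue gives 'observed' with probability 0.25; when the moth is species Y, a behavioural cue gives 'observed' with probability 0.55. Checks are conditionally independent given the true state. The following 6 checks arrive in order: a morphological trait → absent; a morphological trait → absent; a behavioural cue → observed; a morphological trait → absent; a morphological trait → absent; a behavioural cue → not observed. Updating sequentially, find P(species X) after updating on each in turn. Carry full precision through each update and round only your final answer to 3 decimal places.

0.212

After a morphological trait='absent': P(species X) = 0.25·0.8500 / (0.25·0.8500 + 0.5·0.1500) ≈ 0.7391
After a morphological trait='absent': P(species X) = 0.25·0.7391 / (0.25·0.7391 + 0.5·0.2609) ≈ 0.5862
After a behavioural cue='observed': P(species X) = 0.25·0.5862 / (0.25·0.5862 + 0.55·0.4138) ≈ 0.3917
After a morphological trait='absent': P(species X) = 0.25·0.3917 / (0.25·0.3917 + 0.5·0.6083) ≈ 0.2436
After a morphological trait='absent': P(species X) = 0.25·0.2436 / (0.25·0.2436 + 0.5·0.7564) ≈ 0.1387
After a behavioural cue='not observed': P(species X) = 0.75·0.1387 / (0.75·0.1387 + 0.45·0.8613) ≈ 0.2115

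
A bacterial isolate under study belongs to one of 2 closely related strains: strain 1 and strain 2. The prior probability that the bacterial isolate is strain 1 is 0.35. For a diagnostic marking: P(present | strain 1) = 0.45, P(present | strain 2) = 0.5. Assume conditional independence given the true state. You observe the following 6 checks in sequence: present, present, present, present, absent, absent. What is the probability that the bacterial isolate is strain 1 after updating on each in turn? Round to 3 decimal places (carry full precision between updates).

0.299

After 'present': P(strain 1) = 0.45·0.3500 / (0.45·0.3500 + 0.5·0.6500) ≈ 0.3264
After 'present': P(strain 1) = 0.45·0.3264 / (0.45·0.3264 + 0.5·0.6736) ≈ 0.3037
After 'present': P(strain 1) = 0.45·0.3037 / (0.45·0.3037 + 0.5·0.6963) ≈ 0.2819
After 'present': P(strain 1) = 0.45·0.2819 / (0.45·0.2819 + 0.5·0.7181) ≈ 0.2611
After 'absent': P(strain 1) = 0.55·0.2611 / (0.55·0.2611 + 0.5·0.7389) ≈ 0.2799
After 'absent': P(strain 1) = 0.55·0.2799 / (0.55·0.2799 + 0.5·0.7201) ≈ 0.2995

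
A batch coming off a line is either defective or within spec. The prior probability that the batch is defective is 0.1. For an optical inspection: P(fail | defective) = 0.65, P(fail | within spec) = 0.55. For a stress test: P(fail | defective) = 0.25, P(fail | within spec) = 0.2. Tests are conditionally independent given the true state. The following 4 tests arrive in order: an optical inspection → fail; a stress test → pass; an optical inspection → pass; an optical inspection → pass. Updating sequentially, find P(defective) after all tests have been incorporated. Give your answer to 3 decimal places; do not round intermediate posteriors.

After an optical inspection='fail': P(defective) = 0.65·0.1000 / (0.65·0.1000 + 0.55·0.9000) ≈ 0.1161
After a stress test='pass': P(defective) = 0.75·0.1161 / (0.75·0.1161 + 0.8·0.8839) ≈ 0.1096
After an optical inspection='pass': P(defective) = 0.35·0.1096 / (0.35·0.1096 + 0.45·0.8904) ≈ 0.0874
After an optical inspection='pass': P(defective) = 0.35·0.0874 / (0.35·0.0874 + 0.45·0.9126) ≈ 0.0693

0.069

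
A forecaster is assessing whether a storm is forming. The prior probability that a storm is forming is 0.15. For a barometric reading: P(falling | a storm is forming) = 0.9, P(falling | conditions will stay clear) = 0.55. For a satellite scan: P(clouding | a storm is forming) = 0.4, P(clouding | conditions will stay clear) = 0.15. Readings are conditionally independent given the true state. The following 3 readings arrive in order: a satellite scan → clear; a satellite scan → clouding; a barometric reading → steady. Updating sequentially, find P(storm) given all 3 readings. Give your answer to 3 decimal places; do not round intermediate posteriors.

0.069

After a satellite scan='clear': P(storm) = 0.6·0.1500 / (0.6·0.1500 + 0.85·0.8500) ≈ 0.1108
After a satellite scan='clouding': P(storm) = 0.4·0.1108 / (0.4·0.1108 + 0.15·0.8892) ≈ 0.2494
After a barometric reading='steady': P(storm) = 0.1·0.2494 / (0.1·0.2494 + 0.45·0.7506) ≈ 0.0687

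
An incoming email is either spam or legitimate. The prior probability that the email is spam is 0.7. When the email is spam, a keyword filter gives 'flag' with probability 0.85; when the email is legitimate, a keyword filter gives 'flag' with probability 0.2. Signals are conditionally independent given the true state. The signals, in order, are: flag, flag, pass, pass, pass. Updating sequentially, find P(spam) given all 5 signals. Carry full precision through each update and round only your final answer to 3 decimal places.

0.217

After 'flag': P(spam) = 0.85·0.7000 / (0.85·0.7000 + 0.2·0.3000) ≈ 0.9084
After 'flag': P(spam) = 0.85·0.9084 / (0.85·0.9084 + 0.2·0.0916) ≈ 0.9768
After 'pass': P(spam) = 0.15·0.9768 / (0.15·0.9768 + 0.8·0.0232) ≈ 0.8877
After 'pass': P(spam) = 0.15·0.8877 / (0.15·0.8877 + 0.8·0.1123) ≈ 0.5970
After 'pass': P(spam) = 0.15·0.5970 / (0.15·0.5970 + 0.8·0.4030) ≈ 0.2174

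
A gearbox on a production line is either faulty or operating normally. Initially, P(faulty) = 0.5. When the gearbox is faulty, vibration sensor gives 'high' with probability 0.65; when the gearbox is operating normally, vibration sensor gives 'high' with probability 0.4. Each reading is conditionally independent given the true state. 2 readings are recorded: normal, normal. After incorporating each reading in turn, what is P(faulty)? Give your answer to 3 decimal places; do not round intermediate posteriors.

0.254

After 'normal': P(faulty) = 0.35·0.5000 / (0.35·0.5000 + 0.6·0.5000) ≈ 0.3684
After 'normal': P(faulty) = 0.35·0.3684 / (0.35·0.3684 + 0.6·0.6316) ≈ 0.2539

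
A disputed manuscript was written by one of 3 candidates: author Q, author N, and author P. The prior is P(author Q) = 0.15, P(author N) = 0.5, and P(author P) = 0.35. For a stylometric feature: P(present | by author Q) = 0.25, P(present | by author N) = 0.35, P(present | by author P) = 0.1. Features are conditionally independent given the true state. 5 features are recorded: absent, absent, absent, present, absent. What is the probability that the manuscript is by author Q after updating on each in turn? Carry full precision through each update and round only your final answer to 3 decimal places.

0.180

After 'absent': normaliser = 0.75·0.1500 + 0.65·0.5000 + 0.9·0.3500; P(author Q) ≈ 0.1495, P(author N) ≈ 0.4319, P(author P) ≈ 0.4186
After 'absent': normaliser = 0.75·0.1495 + 0.65·0.4319 + 0.9·0.4186; P(author Q) ≈ 0.1457, P(author N) ≈ 0.3648, P(author P) ≈ 0.4895
After 'absent': normaliser = 0.75·0.1457 + 0.65·0.3648 + 0.9·0.4895; P(author Q) ≈ 0.1389, P(author N) ≈ 0.3013, P(author P) ≈ 0.5599
After 'present': normaliser = 0.25·0.1389 + 0.35·0.3013 + 0.1·0.5599; P(author Q) ≈ 0.1770, P(author N) ≈ 0.5376, P(author P) ≈ 0.2854
After 'absent': normaliser = 0.75·0.1770 + 0.65·0.5376 + 0.9·0.2854; P(author Q) ≈ 0.1796, P(author N) ≈ 0.4728, P(author P) ≈ 0.3476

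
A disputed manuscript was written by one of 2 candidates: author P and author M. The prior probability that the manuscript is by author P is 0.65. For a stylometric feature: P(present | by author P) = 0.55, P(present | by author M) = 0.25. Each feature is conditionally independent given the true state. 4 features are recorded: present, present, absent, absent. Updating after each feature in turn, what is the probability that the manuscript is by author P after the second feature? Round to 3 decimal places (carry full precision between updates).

After 'present': P(author P) = 0.55·0.6500 / (0.55·0.6500 + 0.25·0.3500) ≈ 0.8034
After 'present': P(author P) = 0.55·0.8034 / (0.55·0.8034 + 0.25·0.1966) ≈ 0.8999

0.900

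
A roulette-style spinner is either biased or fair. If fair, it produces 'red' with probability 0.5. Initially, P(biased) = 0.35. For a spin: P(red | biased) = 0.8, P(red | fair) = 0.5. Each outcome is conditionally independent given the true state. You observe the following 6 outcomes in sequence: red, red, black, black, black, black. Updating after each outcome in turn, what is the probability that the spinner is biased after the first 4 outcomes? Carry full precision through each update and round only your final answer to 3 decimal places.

After 'red': P(biased) = 0.8·0.3500 / (0.8·0.3500 + 0.5·0.6500) ≈ 0.4628
After 'red': P(biased) = 0.8·0.4628 / (0.8·0.4628 + 0.5·0.5372) ≈ 0.5796
After 'black': P(biased) = 0.2·0.5796 / (0.2·0.5796 + 0.5·0.4204) ≈ 0.3554
After 'black': P(biased) = 0.2·0.3554 / (0.2·0.3554 + 0.5·0.6446) ≈ 0.1807

0.181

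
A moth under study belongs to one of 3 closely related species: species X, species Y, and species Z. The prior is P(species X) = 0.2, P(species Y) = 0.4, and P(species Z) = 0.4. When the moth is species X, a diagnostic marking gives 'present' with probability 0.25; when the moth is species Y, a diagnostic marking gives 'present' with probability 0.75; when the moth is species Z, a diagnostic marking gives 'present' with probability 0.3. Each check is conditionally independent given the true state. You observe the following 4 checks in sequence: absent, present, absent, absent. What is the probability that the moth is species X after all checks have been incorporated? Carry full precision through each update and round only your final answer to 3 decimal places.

0.315

After 'absent': normaliser = 0.75·0.2000 + 0.25·0.4000 + 0.7·0.4000; P(species X) ≈ 0.2830, P(species Y) ≈ 0.1887, P(species Z) ≈ 0.5283
After 'present': normaliser = 0.25·0.2830 + 0.75·0.1887 + 0.3·0.5283; P(species X) ≈ 0.1908, P(species Y) ≈ 0.3817, P(species Z) ≈ 0.4275
After 'absent': normaliser = 0.75·0.1908 + 0.25·0.3817 + 0.7·0.4275; P(species X) ≈ 0.2661, P(species Y) ≈ 0.1774, P(species Z) ≈ 0.5564
After 'absent': normaliser = 0.75·0.2661 + 0.25·0.1774 + 0.7·0.5564; P(species X) ≈ 0.3151, P(species Y) ≈ 0.0700, P(species Z) ≈ 0.6149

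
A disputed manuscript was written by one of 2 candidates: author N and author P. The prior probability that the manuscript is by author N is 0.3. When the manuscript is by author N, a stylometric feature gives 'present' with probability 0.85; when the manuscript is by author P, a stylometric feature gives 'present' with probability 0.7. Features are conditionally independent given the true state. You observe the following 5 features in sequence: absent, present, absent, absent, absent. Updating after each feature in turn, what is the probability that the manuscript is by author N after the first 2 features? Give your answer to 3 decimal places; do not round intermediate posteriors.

0.206

After 'absent': P(author N) = 0.15·0.3000 / (0.15·0.3000 + 0.3·0.7000) ≈ 0.1765
After 'present': P(author N) = 0.85·0.1765 / (0.85·0.1765 + 0.7·0.8235) ≈ 0.2065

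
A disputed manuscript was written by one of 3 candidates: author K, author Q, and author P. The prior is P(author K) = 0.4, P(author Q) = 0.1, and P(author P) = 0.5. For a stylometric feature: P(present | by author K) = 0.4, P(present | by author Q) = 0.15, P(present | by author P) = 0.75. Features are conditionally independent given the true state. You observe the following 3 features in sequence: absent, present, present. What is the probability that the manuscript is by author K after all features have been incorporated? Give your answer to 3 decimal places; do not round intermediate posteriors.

0.347

After 'absent': normaliser = 0.6·0.4000 + 0.85·0.1000 + 0.25·0.5000; P(author K) ≈ 0.5333, P(author Q) ≈ 0.1889, P(author P) ≈ 0.2778
After 'present': normaliser = 0.4·0.5333 + 0.15·0.1889 + 0.75·0.2778; P(author K) ≈ 0.4741, P(author Q) ≈ 0.0630, P(author P) ≈ 0.4630
After 'present': normaliser = 0.4·0.4741 + 0.15·0.0630 + 0.75·0.4630; P(author K) ≈ 0.3471, P(author Q) ≈ 0.0173, P(author P) ≈ 0.6356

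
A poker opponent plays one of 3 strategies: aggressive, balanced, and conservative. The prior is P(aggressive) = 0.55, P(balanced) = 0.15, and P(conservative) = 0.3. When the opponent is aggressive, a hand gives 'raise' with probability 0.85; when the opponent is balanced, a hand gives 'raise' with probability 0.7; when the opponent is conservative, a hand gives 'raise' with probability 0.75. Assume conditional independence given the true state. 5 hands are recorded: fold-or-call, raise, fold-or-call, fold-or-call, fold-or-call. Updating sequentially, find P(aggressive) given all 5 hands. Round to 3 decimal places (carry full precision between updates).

0.120

After 'fold-or-call': normaliser = 0.15·0.5500 + 0.3·0.1500 + 0.25·0.3000; P(aggressive) ≈ 0.4074, P(balanced) ≈ 0.2222, P(conservative) ≈ 0.3704
After 'raise': normaliser = 0.85·0.4074 + 0.7·0.2222 + 0.75·0.3704; P(aggressive) ≈ 0.4442, P(balanced) ≈ 0.1995, P(conservative) ≈ 0.3563
After 'fold-or-call': normaliser = 0.15·0.4442 + 0.3·0.1995 + 0.25·0.3563; P(aggressive) ≈ 0.3091, P(balanced) ≈ 0.2777, P(conservative) ≈ 0.4132
After 'fold-or-call': normaliser = 0.15·0.3091 + 0.3·0.2777 + 0.25·0.4132; P(aggressive) ≈ 0.1990, P(balanced) ≈ 0.3576, P(conservative) ≈ 0.4434
After 'fold-or-call': normaliser = 0.15·0.1990 + 0.3·0.3576 + 0.25·0.4434; P(aggressive) ≈ 0.1204, P(balanced) ≈ 0.4326, P(conservative) ≈ 0.4470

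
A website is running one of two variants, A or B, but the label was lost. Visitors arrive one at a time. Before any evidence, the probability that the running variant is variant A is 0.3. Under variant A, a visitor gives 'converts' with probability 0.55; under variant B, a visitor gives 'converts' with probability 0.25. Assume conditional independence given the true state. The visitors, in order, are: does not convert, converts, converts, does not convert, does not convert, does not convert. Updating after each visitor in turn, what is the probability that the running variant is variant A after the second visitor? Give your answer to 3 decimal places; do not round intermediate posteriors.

0.361

After 'does not convert': P(A) = 0.45·0.3000 / (0.45·0.3000 + 0.75·0.7000) ≈ 0.2045
After 'converts': P(A) = 0.55·0.2045 / (0.55·0.2045 + 0.25·0.7955) ≈ 0.3613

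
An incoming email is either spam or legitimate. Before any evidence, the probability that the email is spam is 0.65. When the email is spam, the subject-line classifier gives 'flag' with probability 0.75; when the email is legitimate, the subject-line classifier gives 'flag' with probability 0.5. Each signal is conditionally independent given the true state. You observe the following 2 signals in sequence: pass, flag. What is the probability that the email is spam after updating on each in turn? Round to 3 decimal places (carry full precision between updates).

Each posterior becomes the prior for the next update.
After 'pass': P(spam) = 0.25·0.6500 / (0.25·0.6500 + 0.5·0.3500) ≈ 0.4815
After 'flag': P(spam) = 0.75·0.4815 / (0.75·0.4815 + 0.5·0.5185) ≈ 0.5821

0.582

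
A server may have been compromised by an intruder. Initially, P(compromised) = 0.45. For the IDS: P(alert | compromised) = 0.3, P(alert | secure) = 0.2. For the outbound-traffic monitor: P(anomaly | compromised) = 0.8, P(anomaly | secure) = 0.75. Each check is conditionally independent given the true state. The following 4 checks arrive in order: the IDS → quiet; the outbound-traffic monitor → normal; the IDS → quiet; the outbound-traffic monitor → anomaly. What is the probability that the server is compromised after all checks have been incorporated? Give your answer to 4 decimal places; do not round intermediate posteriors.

After the IDS='quiet': P(compromised) = 0.7·0.4500 / (0.7·0.4500 + 0.8·0.5500) ≈ 0.4172
After the outbound-traffic monitor='normal': P(compromised) = 0.2·0.4172 / (0.2·0.4172 + 0.25·0.5828) ≈ 0.3642
After the IDS='quiet': P(compromised) = 0.7·0.3642 / (0.7·0.3642 + 0.8·0.6358) ≈ 0.3338
After the outbound-traffic monitor='anomaly': P(compromised) = 0.8·0.3338 / (0.8·0.3338 + 0.75·0.6662) ≈ 0.3483

0.3483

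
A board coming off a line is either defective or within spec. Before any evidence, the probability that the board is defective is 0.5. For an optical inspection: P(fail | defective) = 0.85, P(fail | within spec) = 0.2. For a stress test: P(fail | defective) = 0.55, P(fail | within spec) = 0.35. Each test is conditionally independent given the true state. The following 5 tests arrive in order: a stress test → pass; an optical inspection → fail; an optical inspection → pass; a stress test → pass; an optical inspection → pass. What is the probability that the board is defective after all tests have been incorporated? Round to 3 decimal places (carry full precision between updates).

After a stress test='pass': P(defective) = 0.45·0.5000 / (0.45·0.5000 + 0.65·0.5000) ≈ 0.4091
After an optical inspection='fail': P(defective) = 0.85·0.4091 / (0.85·0.4091 + 0.2·0.5909) ≈ 0.7463
After an optical inspection='pass': P(defective) = 0.15·0.7463 / (0.15·0.7463 + 0.8·0.2537) ≈ 0.3555
After a stress test='pass': P(defective) = 0.45·0.3555 / (0.45·0.3555 + 0.65·0.6445) ≈ 0.2764
After an optical inspection='pass': P(defective) = 0.15·0.2764 / (0.15·0.2764 + 0.8·0.7236) ≈ 0.0668

0.067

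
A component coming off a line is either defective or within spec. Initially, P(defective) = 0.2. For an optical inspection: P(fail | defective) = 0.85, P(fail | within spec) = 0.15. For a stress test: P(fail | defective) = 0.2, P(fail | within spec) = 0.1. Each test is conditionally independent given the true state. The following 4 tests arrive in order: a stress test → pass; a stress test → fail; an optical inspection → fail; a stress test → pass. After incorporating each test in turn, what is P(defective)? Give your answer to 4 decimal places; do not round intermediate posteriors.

After a stress test='pass': P(defective) = 0.8·0.2000 / (0.8·0.2000 + 0.9·0.8000) ≈ 0.1818
After a stress test='fail': P(defective) = 0.2·0.1818 / (0.2·0.1818 + 0.1·0.8182) ≈ 0.3077
After an optical inspection='fail': P(defective) = 0.85·0.3077 / (0.85·0.3077 + 0.15·0.6923) ≈ 0.7158
After a stress test='pass': P(defective) = 0.8·0.7158 / (0.8·0.7158 + 0.9·0.2842) ≈ 0.6912

0.6912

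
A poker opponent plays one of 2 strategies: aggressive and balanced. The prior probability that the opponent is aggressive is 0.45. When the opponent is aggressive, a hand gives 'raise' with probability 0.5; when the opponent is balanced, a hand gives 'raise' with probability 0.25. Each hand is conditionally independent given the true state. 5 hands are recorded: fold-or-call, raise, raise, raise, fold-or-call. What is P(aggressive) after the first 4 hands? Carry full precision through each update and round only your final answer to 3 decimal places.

After 'fold-or-call': P(aggressive) = 0.5·0.4500 / (0.5·0.4500 + 0.75·0.5500) ≈ 0.3529
After 'raise': P(aggressive) = 0.5·0.3529 / (0.5·0.3529 + 0.25·0.6471) ≈ 0.5217
After 'raise': P(aggressive) = 0.5·0.5217 / (0.5·0.5217 + 0.25·0.4783) ≈ 0.6857
After 'raise': P(aggressive) = 0.5·0.6857 / (0.5·0.6857 + 0.25·0.3143) ≈ 0.8136

0.814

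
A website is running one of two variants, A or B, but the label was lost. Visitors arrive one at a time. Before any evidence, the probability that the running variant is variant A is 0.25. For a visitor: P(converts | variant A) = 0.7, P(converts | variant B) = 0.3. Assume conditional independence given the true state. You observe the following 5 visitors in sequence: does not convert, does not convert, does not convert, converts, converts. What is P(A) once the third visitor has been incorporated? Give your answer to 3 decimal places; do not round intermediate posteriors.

After 'does not convert': P(A) = 0.3·0.2500 / (0.3·0.2500 + 0.7·0.7500) ≈ 0.1250
After 'does not convert': P(A) = 0.3·0.1250 / (0.3·0.1250 + 0.7·0.8750) ≈ 0.0577
After 'does not convert': P(A) = 0.3·0.0577 / (0.3·0.0577 + 0.7·0.9423) ≈ 0.0256

0.026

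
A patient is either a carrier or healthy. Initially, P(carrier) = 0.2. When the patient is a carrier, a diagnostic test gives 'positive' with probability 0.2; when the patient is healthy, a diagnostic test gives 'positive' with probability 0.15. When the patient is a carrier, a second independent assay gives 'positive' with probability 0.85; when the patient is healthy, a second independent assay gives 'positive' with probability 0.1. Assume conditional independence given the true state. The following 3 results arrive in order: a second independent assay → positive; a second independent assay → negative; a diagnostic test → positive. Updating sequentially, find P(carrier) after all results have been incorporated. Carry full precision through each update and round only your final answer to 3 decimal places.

0.321

After a second independent assay='positive': P(carrier) = 0.85·0.2000 / (0.85·0.2000 + 0.1·0.8000) ≈ 0.6800
After a second independent assay='negative': P(carrier) = 0.15·0.6800 / (0.15·0.6800 + 0.9·0.3200) ≈ 0.2615
After a diagnostic test='positive': P(carrier) = 0.2·0.2615 / (0.2·0.2615 + 0.15·0.7385) ≈ 0.3208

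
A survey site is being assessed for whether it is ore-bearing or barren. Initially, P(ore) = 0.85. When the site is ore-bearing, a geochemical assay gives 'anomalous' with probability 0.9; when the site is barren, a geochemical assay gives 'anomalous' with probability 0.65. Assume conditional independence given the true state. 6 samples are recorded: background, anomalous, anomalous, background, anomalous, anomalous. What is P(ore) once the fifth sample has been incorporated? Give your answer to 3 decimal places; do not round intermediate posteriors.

Each posterior becomes the prior for the next update.
After 'background': P(ore) = 0.1·0.8500 / (0.1·0.8500 + 0.35·0.1500) ≈ 0.6182
After 'anomalous': P(ore) = 0.9·0.6182 / (0.9·0.6182 + 0.65·0.3818) ≈ 0.6915
After 'anomalous': P(ore) = 0.9·0.6915 / (0.9·0.6915 + 0.65·0.3085) ≈ 0.7563
After 'background': P(ore) = 0.1·0.7563 / (0.1·0.7563 + 0.35·0.2437) ≈ 0.4700
After 'anomalous': P(ore) = 0.9·0.4700 / (0.9·0.4700 + 0.65·0.5300) ≈ 0.5512

0.551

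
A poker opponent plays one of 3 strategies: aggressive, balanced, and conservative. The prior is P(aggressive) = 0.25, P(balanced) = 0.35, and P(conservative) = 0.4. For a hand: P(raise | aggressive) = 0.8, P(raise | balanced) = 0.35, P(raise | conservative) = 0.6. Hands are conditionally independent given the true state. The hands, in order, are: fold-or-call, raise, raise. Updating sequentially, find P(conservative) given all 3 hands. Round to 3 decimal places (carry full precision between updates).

0.490

After 'fold-or-call': normaliser = 0.2·0.2500 + 0.65·0.3500 + 0.4·0.4000; P(aggressive) ≈ 0.1143, P(balanced) ≈ 0.5200, P(conservative) ≈ 0.3657
After 'raise': normaliser = 0.8·0.1143 + 0.35·0.5200 + 0.6·0.3657; P(aggressive) ≈ 0.1855, P(balanced) ≈ 0.3693, P(conservative) ≈ 0.4452
After 'raise': normaliser = 0.8·0.1855 + 0.35·0.3693 + 0.6·0.4452; P(aggressive) ≈ 0.2724, P(balanced) ≈ 0.2372, P(conservative) ≈ 0.4903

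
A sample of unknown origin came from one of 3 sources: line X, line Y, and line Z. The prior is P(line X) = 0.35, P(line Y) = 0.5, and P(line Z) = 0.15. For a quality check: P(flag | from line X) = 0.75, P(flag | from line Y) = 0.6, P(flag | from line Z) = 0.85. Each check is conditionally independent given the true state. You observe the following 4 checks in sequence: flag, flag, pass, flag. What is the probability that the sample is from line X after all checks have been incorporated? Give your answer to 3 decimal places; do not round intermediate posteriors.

0.393

After 'flag': normaliser = 0.75·0.3500 + 0.6·0.5000 + 0.85·0.1500; P(line X) ≈ 0.3804, P(line Y) ≈ 0.4348, P(line Z) ≈ 0.1848
After 'flag': normaliser = 0.75·0.3804 + 0.6·0.4348 + 0.85·0.1848; P(line X) ≈ 0.4057, P(line Y) ≈ 0.3709, P(line Z) ≈ 0.2233
After 'pass': normaliser = 0.25·0.4057 + 0.4·0.3709 + 0.15·0.2233; P(line X) ≈ 0.3580, P(line Y) ≈ 0.5237, P(line Z) ≈ 0.1182
After 'flag': normaliser = 0.75·0.3580 + 0.6·0.5237 + 0.85·0.1182; P(line X) ≈ 0.3930, P(line Y) ≈ 0.4599, P(line Z) ≈ 0.1471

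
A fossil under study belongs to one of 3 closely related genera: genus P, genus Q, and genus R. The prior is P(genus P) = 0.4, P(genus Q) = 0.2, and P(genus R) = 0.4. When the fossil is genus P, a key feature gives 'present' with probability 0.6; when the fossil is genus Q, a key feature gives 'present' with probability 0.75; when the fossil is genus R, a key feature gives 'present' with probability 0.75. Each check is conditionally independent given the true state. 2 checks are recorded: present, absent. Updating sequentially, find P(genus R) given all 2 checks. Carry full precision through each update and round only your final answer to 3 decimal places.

After 'present': normaliser = 0.6·0.4000 + 0.75·0.2000 + 0.75·0.4000; P(genus P) ≈ 0.3478, P(genus Q) ≈ 0.2174, P(genus R) ≈ 0.4348
After 'absent': normaliser = 0.4·0.3478 + 0.25·0.2174 + 0.25·0.4348; P(genus P) ≈ 0.4604, P(genus Q) ≈ 0.1799, P(genus R) ≈ 0.3597

0.360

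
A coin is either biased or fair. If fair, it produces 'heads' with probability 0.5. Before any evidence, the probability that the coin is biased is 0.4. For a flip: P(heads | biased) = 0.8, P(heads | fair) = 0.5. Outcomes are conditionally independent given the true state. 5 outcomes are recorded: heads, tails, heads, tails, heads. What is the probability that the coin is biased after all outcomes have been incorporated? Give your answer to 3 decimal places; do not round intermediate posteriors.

0.304

After 'heads': P(biased) = 0.8·0.4000 / (0.8·0.4000 + 0.5·0.6000) ≈ 0.5161
After 'tails': P(biased) = 0.2·0.5161 / (0.2·0.5161 + 0.5·0.4839) ≈ 0.2991
After 'heads': P(biased) = 0.8·0.2991 / (0.8·0.2991 + 0.5·0.7009) ≈ 0.4057
After 'tails': P(biased) = 0.2·0.4057 / (0.2·0.4057 + 0.5·0.5943) ≈ 0.2145
After 'heads': P(biased) = 0.8·0.2145 / (0.8·0.2145 + 0.5·0.7855) ≈ 0.3041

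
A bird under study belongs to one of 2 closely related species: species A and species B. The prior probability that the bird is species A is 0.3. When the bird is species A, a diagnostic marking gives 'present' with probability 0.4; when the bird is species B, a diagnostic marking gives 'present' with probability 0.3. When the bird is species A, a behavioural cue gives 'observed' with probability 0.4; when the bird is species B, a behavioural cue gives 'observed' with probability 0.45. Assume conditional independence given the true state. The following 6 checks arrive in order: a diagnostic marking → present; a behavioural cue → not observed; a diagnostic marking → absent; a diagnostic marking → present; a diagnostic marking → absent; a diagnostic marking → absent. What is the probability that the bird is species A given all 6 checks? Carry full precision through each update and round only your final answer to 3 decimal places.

After a diagnostic marking='present': P(species A) = 0.4·0.3000 / (0.4·0.3000 + 0.3·0.7000) ≈ 0.3636
After a behavioural cue='not observed': P(species A) = 0.6·0.3636 / (0.6·0.3636 + 0.55·0.6364) ≈ 0.3840
After a diagnostic marking='absent': P(species A) = 0.6·0.3840 / (0.6·0.3840 + 0.7·0.6160) ≈ 0.3482
After a diagnostic marking='present': P(species A) = 0.4·0.3482 / (0.4·0.3482 + 0.3·0.6518) ≈ 0.4160
After a diagnostic marking='absent': P(species A) = 0.6·0.4160 / (0.6·0.4160 + 0.7·0.5840) ≈ 0.3791
After a diagnostic marking='absent': P(species A) = 0.6·0.3791 / (0.6·0.3791 + 0.7·0.6209) ≈ 0.3436

0.344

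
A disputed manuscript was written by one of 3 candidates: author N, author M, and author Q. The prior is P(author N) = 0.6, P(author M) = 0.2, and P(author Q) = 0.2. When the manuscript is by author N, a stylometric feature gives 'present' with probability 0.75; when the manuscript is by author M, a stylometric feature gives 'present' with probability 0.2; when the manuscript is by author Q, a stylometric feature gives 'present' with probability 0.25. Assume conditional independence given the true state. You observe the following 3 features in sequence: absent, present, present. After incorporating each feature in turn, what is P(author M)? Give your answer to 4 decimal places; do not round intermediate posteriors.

After 'absent': normaliser = 0.25·0.6000 + 0.8·0.2000 + 0.75·0.2000; P(author N) ≈ 0.3261, P(author M) ≈ 0.3478, P(author Q) ≈ 0.3261
After 'present': normaliser = 0.75·0.3261 + 0.2·0.3478 + 0.25·0.3261; P(author N) ≈ 0.6181, P(author M) ≈ 0.1758, P(author Q) ≈ 0.2060
After 'present': normaliser = 0.75·0.6181 + 0.2·0.1758 + 0.25·0.2060; P(author N) ≈ 0.8425, P(author M) ≈ 0.0639, P(author Q) ≈ 0.0936

0.0639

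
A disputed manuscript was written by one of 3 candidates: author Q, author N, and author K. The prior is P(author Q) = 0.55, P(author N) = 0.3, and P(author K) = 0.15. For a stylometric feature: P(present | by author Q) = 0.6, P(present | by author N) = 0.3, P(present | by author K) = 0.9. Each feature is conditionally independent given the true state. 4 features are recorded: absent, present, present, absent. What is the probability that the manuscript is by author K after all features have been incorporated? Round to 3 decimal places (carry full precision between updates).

0.026

After 'absent': normaliser = 0.4·0.5500 + 0.7·0.3000 + 0.1·0.1500; P(author Q) ≈ 0.4944, P(author N) ≈ 0.4719, P(author K) ≈ 0.0337
After 'present': normaliser = 0.6·0.4944 + 0.3·0.4719 + 0.9·0.0337; P(author Q) ≈ 0.6331, P(author N) ≈ 0.3022, P(author K) ≈ 0.0647
After 'present': normaliser = 0.6·0.6331 + 0.3·0.3022 + 0.9·0.0647; P(author Q) ≈ 0.7184, P(author N) ≈ 0.1714, P(author K) ≈ 0.1102
After 'absent': normaliser = 0.4·0.7184 + 0.7·0.1714 + 0.1·0.1102; P(author Q) ≈ 0.6868, P(author N) ≈ 0.2868, P(author K) ≈ 0.0263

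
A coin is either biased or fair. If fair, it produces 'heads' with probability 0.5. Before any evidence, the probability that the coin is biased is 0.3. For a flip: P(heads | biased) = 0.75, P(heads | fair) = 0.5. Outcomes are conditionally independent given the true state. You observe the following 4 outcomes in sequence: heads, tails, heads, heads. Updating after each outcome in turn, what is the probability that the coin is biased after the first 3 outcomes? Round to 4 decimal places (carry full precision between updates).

0.3253

After 'heads': P(biased) = 0.75·0.3000 / (0.75·0.3000 + 0.5·0.7000) ≈ 0.3913
After 'tails': P(biased) = 0.25·0.3913 / (0.25·0.3913 + 0.5·0.6087) ≈ 0.2432
After 'heads': P(biased) = 0.75·0.2432 / (0.75·0.2432 + 0.5·0.7568) ≈ 0.3253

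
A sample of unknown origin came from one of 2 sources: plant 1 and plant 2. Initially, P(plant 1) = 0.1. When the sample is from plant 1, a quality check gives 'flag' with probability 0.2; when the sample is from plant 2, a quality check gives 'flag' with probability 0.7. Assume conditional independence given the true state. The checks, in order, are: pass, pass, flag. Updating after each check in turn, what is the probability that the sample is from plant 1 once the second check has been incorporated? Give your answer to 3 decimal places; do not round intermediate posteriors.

Each posterior becomes the prior for the next update.
After 'pass': P(plant 1) = 0.8·0.1000 / (0.8·0.1000 + 0.3·0.9000) ≈ 0.2286
After 'pass': P(plant 1) = 0.8·0.2286 / (0.8·0.2286 + 0.3·0.7714) ≈ 0.4414

0.441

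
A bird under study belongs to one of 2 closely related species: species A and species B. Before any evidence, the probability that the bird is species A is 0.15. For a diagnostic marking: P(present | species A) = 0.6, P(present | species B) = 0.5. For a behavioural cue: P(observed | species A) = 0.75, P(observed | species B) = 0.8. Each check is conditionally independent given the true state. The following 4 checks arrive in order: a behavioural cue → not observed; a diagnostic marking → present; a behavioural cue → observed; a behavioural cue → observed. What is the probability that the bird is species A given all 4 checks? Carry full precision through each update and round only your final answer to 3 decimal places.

After a behavioural cue='not observed': P(species A) = 0.25·0.1500 / (0.25·0.1500 + 0.2·0.8500) ≈ 0.1807
After a diagnostic marking='present': P(species A) = 0.6·0.1807 / (0.6·0.1807 + 0.5·0.8193) ≈ 0.2093
After a behavioural cue='observed': P(species A) = 0.75·0.2093 / (0.75·0.2093 + 0.8·0.7907) ≈ 0.1988
After a behavioural cue='observed': P(species A) = 0.75·0.1988 / (0.75·0.1988 + 0.8·0.8012) ≈ 0.1887

0.189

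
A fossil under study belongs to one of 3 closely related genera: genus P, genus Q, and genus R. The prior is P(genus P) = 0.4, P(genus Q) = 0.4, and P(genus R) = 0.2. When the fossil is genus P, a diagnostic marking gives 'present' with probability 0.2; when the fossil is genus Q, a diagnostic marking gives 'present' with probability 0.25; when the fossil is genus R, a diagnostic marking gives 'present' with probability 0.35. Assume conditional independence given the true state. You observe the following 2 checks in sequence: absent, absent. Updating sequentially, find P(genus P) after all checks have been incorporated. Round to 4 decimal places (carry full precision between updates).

0.4527

After 'absent': normaliser = 0.8·0.4000 + 0.75·0.4000 + 0.65·0.2000; P(genus P) ≈ 0.4267, P(genus Q) ≈ 0.4000, P(genus R) ≈ 0.1733
After 'absent': normaliser = 0.8·0.4267 + 0.75·0.4000 + 0.65·0.1733; P(genus P) ≈ 0.4527, P(genus Q) ≈ 0.3979, P(genus R) ≈ 0.1494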